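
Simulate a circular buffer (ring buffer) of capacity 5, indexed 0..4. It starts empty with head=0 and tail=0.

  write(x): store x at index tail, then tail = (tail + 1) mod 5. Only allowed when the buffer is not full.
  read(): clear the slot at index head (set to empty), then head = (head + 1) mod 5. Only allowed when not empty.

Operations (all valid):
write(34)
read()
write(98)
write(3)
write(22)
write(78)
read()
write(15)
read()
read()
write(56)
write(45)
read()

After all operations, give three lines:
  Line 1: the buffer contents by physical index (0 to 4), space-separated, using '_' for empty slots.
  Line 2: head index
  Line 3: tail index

write(34): buf=[34 _ _ _ _], head=0, tail=1, size=1
read(): buf=[_ _ _ _ _], head=1, tail=1, size=0
write(98): buf=[_ 98 _ _ _], head=1, tail=2, size=1
write(3): buf=[_ 98 3 _ _], head=1, tail=3, size=2
write(22): buf=[_ 98 3 22 _], head=1, tail=4, size=3
write(78): buf=[_ 98 3 22 78], head=1, tail=0, size=4
read(): buf=[_ _ 3 22 78], head=2, tail=0, size=3
write(15): buf=[15 _ 3 22 78], head=2, tail=1, size=4
read(): buf=[15 _ _ 22 78], head=3, tail=1, size=3
read(): buf=[15 _ _ _ 78], head=4, tail=1, size=2
write(56): buf=[15 56 _ _ 78], head=4, tail=2, size=3
write(45): buf=[15 56 45 _ 78], head=4, tail=3, size=4
read(): buf=[15 56 45 _ _], head=0, tail=3, size=3

Answer: 15 56 45 _ _
0
3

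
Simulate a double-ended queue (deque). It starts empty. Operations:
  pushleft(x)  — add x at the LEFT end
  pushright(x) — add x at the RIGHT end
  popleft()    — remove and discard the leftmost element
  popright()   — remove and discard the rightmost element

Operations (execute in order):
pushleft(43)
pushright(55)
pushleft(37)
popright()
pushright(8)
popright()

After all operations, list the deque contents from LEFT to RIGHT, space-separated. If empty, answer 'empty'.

pushleft(43): [43]
pushright(55): [43, 55]
pushleft(37): [37, 43, 55]
popright(): [37, 43]
pushright(8): [37, 43, 8]
popright(): [37, 43]

Answer: 37 43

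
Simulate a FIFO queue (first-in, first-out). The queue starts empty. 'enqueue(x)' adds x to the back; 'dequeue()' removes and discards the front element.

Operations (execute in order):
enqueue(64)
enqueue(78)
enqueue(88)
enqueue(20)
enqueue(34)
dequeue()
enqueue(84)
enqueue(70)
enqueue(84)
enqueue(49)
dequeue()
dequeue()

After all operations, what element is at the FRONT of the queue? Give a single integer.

enqueue(64): queue = [64]
enqueue(78): queue = [64, 78]
enqueue(88): queue = [64, 78, 88]
enqueue(20): queue = [64, 78, 88, 20]
enqueue(34): queue = [64, 78, 88, 20, 34]
dequeue(): queue = [78, 88, 20, 34]
enqueue(84): queue = [78, 88, 20, 34, 84]
enqueue(70): queue = [78, 88, 20, 34, 84, 70]
enqueue(84): queue = [78, 88, 20, 34, 84, 70, 84]
enqueue(49): queue = [78, 88, 20, 34, 84, 70, 84, 49]
dequeue(): queue = [88, 20, 34, 84, 70, 84, 49]
dequeue(): queue = [20, 34, 84, 70, 84, 49]

Answer: 20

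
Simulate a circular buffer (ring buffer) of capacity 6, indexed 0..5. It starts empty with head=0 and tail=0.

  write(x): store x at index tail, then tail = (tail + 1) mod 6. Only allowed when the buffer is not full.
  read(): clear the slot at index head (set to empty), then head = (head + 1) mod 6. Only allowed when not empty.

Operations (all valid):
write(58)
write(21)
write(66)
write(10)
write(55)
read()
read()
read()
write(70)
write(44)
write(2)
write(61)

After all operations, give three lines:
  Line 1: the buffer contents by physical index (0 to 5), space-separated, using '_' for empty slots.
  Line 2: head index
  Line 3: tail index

Answer: 44 2 61 10 55 70
3
3

Derivation:
write(58): buf=[58 _ _ _ _ _], head=0, tail=1, size=1
write(21): buf=[58 21 _ _ _ _], head=0, tail=2, size=2
write(66): buf=[58 21 66 _ _ _], head=0, tail=3, size=3
write(10): buf=[58 21 66 10 _ _], head=0, tail=4, size=4
write(55): buf=[58 21 66 10 55 _], head=0, tail=5, size=5
read(): buf=[_ 21 66 10 55 _], head=1, tail=5, size=4
read(): buf=[_ _ 66 10 55 _], head=2, tail=5, size=3
read(): buf=[_ _ _ 10 55 _], head=3, tail=5, size=2
write(70): buf=[_ _ _ 10 55 70], head=3, tail=0, size=3
write(44): buf=[44 _ _ 10 55 70], head=3, tail=1, size=4
write(2): buf=[44 2 _ 10 55 70], head=3, tail=2, size=5
write(61): buf=[44 2 61 10 55 70], head=3, tail=3, size=6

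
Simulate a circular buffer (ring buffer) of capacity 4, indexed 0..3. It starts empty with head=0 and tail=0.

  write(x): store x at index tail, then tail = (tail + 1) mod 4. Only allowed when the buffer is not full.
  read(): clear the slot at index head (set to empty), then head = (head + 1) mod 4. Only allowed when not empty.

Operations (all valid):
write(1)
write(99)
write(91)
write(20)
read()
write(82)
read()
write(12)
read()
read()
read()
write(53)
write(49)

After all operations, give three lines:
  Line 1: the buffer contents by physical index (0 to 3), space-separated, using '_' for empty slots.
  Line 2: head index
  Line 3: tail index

Answer: _ 12 53 49
1
0

Derivation:
write(1): buf=[1 _ _ _], head=0, tail=1, size=1
write(99): buf=[1 99 _ _], head=0, tail=2, size=2
write(91): buf=[1 99 91 _], head=0, tail=3, size=3
write(20): buf=[1 99 91 20], head=0, tail=0, size=4
read(): buf=[_ 99 91 20], head=1, tail=0, size=3
write(82): buf=[82 99 91 20], head=1, tail=1, size=4
read(): buf=[82 _ 91 20], head=2, tail=1, size=3
write(12): buf=[82 12 91 20], head=2, tail=2, size=4
read(): buf=[82 12 _ 20], head=3, tail=2, size=3
read(): buf=[82 12 _ _], head=0, tail=2, size=2
read(): buf=[_ 12 _ _], head=1, tail=2, size=1
write(53): buf=[_ 12 53 _], head=1, tail=3, size=2
write(49): buf=[_ 12 53 49], head=1, tail=0, size=3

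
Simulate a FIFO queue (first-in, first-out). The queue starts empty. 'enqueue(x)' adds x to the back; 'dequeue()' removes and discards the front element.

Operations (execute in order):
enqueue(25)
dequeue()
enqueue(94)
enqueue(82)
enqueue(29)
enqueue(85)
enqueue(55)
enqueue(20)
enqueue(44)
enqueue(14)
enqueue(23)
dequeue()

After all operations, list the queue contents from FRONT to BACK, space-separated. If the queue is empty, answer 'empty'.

enqueue(25): [25]
dequeue(): []
enqueue(94): [94]
enqueue(82): [94, 82]
enqueue(29): [94, 82, 29]
enqueue(85): [94, 82, 29, 85]
enqueue(55): [94, 82, 29, 85, 55]
enqueue(20): [94, 82, 29, 85, 55, 20]
enqueue(44): [94, 82, 29, 85, 55, 20, 44]
enqueue(14): [94, 82, 29, 85, 55, 20, 44, 14]
enqueue(23): [94, 82, 29, 85, 55, 20, 44, 14, 23]
dequeue(): [82, 29, 85, 55, 20, 44, 14, 23]

Answer: 82 29 85 55 20 44 14 23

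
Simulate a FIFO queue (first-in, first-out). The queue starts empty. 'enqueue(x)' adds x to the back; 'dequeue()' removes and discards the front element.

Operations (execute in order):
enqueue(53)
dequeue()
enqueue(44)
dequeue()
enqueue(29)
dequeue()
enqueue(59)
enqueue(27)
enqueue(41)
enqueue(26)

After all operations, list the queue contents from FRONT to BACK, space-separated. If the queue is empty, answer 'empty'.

enqueue(53): [53]
dequeue(): []
enqueue(44): [44]
dequeue(): []
enqueue(29): [29]
dequeue(): []
enqueue(59): [59]
enqueue(27): [59, 27]
enqueue(41): [59, 27, 41]
enqueue(26): [59, 27, 41, 26]

Answer: 59 27 41 26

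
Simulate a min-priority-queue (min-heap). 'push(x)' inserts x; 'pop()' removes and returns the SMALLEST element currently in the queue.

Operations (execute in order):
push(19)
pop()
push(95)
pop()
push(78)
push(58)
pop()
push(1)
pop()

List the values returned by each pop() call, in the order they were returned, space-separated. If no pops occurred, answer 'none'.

push(19): heap contents = [19]
pop() → 19: heap contents = []
push(95): heap contents = [95]
pop() → 95: heap contents = []
push(78): heap contents = [78]
push(58): heap contents = [58, 78]
pop() → 58: heap contents = [78]
push(1): heap contents = [1, 78]
pop() → 1: heap contents = [78]

Answer: 19 95 58 1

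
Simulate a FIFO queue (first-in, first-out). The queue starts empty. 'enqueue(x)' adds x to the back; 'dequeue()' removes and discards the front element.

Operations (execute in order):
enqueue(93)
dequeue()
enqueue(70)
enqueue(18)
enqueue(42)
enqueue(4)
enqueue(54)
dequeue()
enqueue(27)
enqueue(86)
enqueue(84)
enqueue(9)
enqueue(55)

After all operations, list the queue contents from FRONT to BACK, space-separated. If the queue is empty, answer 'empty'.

Answer: 18 42 4 54 27 86 84 9 55

Derivation:
enqueue(93): [93]
dequeue(): []
enqueue(70): [70]
enqueue(18): [70, 18]
enqueue(42): [70, 18, 42]
enqueue(4): [70, 18, 42, 4]
enqueue(54): [70, 18, 42, 4, 54]
dequeue(): [18, 42, 4, 54]
enqueue(27): [18, 42, 4, 54, 27]
enqueue(86): [18, 42, 4, 54, 27, 86]
enqueue(84): [18, 42, 4, 54, 27, 86, 84]
enqueue(9): [18, 42, 4, 54, 27, 86, 84, 9]
enqueue(55): [18, 42, 4, 54, 27, 86, 84, 9, 55]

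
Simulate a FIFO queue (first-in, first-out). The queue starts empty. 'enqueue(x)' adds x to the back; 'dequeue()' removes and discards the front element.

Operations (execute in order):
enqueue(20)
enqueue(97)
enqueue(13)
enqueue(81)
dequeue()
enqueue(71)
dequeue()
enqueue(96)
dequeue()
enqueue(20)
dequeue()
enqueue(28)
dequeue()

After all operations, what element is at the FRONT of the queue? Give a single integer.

Answer: 96

Derivation:
enqueue(20): queue = [20]
enqueue(97): queue = [20, 97]
enqueue(13): queue = [20, 97, 13]
enqueue(81): queue = [20, 97, 13, 81]
dequeue(): queue = [97, 13, 81]
enqueue(71): queue = [97, 13, 81, 71]
dequeue(): queue = [13, 81, 71]
enqueue(96): queue = [13, 81, 71, 96]
dequeue(): queue = [81, 71, 96]
enqueue(20): queue = [81, 71, 96, 20]
dequeue(): queue = [71, 96, 20]
enqueue(28): queue = [71, 96, 20, 28]
dequeue(): queue = [96, 20, 28]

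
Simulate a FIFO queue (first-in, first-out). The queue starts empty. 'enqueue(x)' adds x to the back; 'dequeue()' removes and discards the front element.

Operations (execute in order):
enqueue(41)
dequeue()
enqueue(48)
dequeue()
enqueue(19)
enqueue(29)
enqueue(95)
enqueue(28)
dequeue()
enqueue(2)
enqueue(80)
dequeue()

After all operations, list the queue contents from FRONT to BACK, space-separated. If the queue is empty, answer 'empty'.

enqueue(41): [41]
dequeue(): []
enqueue(48): [48]
dequeue(): []
enqueue(19): [19]
enqueue(29): [19, 29]
enqueue(95): [19, 29, 95]
enqueue(28): [19, 29, 95, 28]
dequeue(): [29, 95, 28]
enqueue(2): [29, 95, 28, 2]
enqueue(80): [29, 95, 28, 2, 80]
dequeue(): [95, 28, 2, 80]

Answer: 95 28 2 80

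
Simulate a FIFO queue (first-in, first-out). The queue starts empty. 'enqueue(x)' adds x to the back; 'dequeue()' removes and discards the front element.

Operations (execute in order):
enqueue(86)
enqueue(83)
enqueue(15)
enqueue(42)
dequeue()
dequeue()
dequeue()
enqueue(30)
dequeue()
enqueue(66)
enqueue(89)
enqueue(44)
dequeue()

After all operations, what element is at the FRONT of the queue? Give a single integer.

enqueue(86): queue = [86]
enqueue(83): queue = [86, 83]
enqueue(15): queue = [86, 83, 15]
enqueue(42): queue = [86, 83, 15, 42]
dequeue(): queue = [83, 15, 42]
dequeue(): queue = [15, 42]
dequeue(): queue = [42]
enqueue(30): queue = [42, 30]
dequeue(): queue = [30]
enqueue(66): queue = [30, 66]
enqueue(89): queue = [30, 66, 89]
enqueue(44): queue = [30, 66, 89, 44]
dequeue(): queue = [66, 89, 44]

Answer: 66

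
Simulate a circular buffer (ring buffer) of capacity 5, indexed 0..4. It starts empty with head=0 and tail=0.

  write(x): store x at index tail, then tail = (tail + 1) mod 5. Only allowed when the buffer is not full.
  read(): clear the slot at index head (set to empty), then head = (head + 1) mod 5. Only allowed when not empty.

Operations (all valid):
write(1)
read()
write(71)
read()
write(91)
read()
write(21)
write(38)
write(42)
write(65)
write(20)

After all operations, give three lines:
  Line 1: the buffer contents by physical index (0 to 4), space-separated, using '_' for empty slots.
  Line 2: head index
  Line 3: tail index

write(1): buf=[1 _ _ _ _], head=0, tail=1, size=1
read(): buf=[_ _ _ _ _], head=1, tail=1, size=0
write(71): buf=[_ 71 _ _ _], head=1, tail=2, size=1
read(): buf=[_ _ _ _ _], head=2, tail=2, size=0
write(91): buf=[_ _ 91 _ _], head=2, tail=3, size=1
read(): buf=[_ _ _ _ _], head=3, tail=3, size=0
write(21): buf=[_ _ _ 21 _], head=3, tail=4, size=1
write(38): buf=[_ _ _ 21 38], head=3, tail=0, size=2
write(42): buf=[42 _ _ 21 38], head=3, tail=1, size=3
write(65): buf=[42 65 _ 21 38], head=3, tail=2, size=4
write(20): buf=[42 65 20 21 38], head=3, tail=3, size=5

Answer: 42 65 20 21 38
3
3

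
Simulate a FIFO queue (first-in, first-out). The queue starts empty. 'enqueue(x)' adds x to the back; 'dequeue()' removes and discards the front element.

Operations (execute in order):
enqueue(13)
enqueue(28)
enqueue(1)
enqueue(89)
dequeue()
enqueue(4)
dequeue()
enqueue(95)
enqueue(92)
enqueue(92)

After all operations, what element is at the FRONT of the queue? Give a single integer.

Answer: 1

Derivation:
enqueue(13): queue = [13]
enqueue(28): queue = [13, 28]
enqueue(1): queue = [13, 28, 1]
enqueue(89): queue = [13, 28, 1, 89]
dequeue(): queue = [28, 1, 89]
enqueue(4): queue = [28, 1, 89, 4]
dequeue(): queue = [1, 89, 4]
enqueue(95): queue = [1, 89, 4, 95]
enqueue(92): queue = [1, 89, 4, 95, 92]
enqueue(92): queue = [1, 89, 4, 95, 92, 92]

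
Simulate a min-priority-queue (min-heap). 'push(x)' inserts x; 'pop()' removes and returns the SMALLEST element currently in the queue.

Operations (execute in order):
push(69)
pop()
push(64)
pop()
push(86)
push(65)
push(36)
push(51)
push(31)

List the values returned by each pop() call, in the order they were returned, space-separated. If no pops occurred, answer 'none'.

push(69): heap contents = [69]
pop() → 69: heap contents = []
push(64): heap contents = [64]
pop() → 64: heap contents = []
push(86): heap contents = [86]
push(65): heap contents = [65, 86]
push(36): heap contents = [36, 65, 86]
push(51): heap contents = [36, 51, 65, 86]
push(31): heap contents = [31, 36, 51, 65, 86]

Answer: 69 64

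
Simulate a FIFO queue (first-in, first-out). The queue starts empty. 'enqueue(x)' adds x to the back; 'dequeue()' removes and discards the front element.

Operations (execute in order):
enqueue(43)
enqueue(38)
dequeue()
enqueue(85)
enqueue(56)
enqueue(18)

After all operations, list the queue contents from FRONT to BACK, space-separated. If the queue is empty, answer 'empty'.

Answer: 38 85 56 18

Derivation:
enqueue(43): [43]
enqueue(38): [43, 38]
dequeue(): [38]
enqueue(85): [38, 85]
enqueue(56): [38, 85, 56]
enqueue(18): [38, 85, 56, 18]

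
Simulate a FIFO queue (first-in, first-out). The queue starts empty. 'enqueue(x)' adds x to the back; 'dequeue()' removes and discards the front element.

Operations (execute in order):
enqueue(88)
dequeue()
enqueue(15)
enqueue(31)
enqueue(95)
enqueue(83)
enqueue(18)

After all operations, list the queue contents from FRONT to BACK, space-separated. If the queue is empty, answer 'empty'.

enqueue(88): [88]
dequeue(): []
enqueue(15): [15]
enqueue(31): [15, 31]
enqueue(95): [15, 31, 95]
enqueue(83): [15, 31, 95, 83]
enqueue(18): [15, 31, 95, 83, 18]

Answer: 15 31 95 83 18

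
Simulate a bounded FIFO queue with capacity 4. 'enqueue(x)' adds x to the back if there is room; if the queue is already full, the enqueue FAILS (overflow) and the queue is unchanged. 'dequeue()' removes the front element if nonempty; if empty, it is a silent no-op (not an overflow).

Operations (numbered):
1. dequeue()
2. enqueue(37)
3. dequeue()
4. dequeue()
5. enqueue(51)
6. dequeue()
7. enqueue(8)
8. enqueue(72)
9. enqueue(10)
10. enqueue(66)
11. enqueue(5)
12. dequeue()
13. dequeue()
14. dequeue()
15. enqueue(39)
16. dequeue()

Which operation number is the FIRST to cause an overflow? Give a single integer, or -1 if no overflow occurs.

1. dequeue(): empty, no-op, size=0
2. enqueue(37): size=1
3. dequeue(): size=0
4. dequeue(): empty, no-op, size=0
5. enqueue(51): size=1
6. dequeue(): size=0
7. enqueue(8): size=1
8. enqueue(72): size=2
9. enqueue(10): size=3
10. enqueue(66): size=4
11. enqueue(5): size=4=cap → OVERFLOW (fail)
12. dequeue(): size=3
13. dequeue(): size=2
14. dequeue(): size=1
15. enqueue(39): size=2
16. dequeue(): size=1

Answer: 11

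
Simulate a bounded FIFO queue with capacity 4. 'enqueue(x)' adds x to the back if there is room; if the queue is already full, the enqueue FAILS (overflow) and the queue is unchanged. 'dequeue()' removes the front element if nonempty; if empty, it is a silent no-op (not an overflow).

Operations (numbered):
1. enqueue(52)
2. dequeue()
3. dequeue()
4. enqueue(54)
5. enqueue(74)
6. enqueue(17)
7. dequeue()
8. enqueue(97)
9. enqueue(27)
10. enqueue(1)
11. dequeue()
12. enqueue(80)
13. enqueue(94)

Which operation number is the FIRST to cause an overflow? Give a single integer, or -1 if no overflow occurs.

Answer: 10

Derivation:
1. enqueue(52): size=1
2. dequeue(): size=0
3. dequeue(): empty, no-op, size=0
4. enqueue(54): size=1
5. enqueue(74): size=2
6. enqueue(17): size=3
7. dequeue(): size=2
8. enqueue(97): size=3
9. enqueue(27): size=4
10. enqueue(1): size=4=cap → OVERFLOW (fail)
11. dequeue(): size=3
12. enqueue(80): size=4
13. enqueue(94): size=4=cap → OVERFLOW (fail)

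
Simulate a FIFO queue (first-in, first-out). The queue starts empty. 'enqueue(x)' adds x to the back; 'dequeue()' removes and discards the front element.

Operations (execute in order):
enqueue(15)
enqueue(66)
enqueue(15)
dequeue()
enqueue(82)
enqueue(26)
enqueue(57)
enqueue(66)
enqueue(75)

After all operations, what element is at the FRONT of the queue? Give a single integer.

Answer: 66

Derivation:
enqueue(15): queue = [15]
enqueue(66): queue = [15, 66]
enqueue(15): queue = [15, 66, 15]
dequeue(): queue = [66, 15]
enqueue(82): queue = [66, 15, 82]
enqueue(26): queue = [66, 15, 82, 26]
enqueue(57): queue = [66, 15, 82, 26, 57]
enqueue(66): queue = [66, 15, 82, 26, 57, 66]
enqueue(75): queue = [66, 15, 82, 26, 57, 66, 75]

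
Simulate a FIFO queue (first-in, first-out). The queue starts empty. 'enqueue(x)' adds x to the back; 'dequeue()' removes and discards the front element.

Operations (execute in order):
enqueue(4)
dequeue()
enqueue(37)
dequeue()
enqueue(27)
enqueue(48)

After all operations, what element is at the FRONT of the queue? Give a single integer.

enqueue(4): queue = [4]
dequeue(): queue = []
enqueue(37): queue = [37]
dequeue(): queue = []
enqueue(27): queue = [27]
enqueue(48): queue = [27, 48]

Answer: 27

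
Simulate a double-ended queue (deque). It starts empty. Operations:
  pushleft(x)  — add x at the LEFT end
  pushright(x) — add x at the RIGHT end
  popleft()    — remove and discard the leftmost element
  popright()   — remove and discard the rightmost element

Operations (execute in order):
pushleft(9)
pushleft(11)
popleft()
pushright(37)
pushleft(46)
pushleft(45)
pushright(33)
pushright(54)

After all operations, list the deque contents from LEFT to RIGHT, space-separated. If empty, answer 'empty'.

Answer: 45 46 9 37 33 54

Derivation:
pushleft(9): [9]
pushleft(11): [11, 9]
popleft(): [9]
pushright(37): [9, 37]
pushleft(46): [46, 9, 37]
pushleft(45): [45, 46, 9, 37]
pushright(33): [45, 46, 9, 37, 33]
pushright(54): [45, 46, 9, 37, 33, 54]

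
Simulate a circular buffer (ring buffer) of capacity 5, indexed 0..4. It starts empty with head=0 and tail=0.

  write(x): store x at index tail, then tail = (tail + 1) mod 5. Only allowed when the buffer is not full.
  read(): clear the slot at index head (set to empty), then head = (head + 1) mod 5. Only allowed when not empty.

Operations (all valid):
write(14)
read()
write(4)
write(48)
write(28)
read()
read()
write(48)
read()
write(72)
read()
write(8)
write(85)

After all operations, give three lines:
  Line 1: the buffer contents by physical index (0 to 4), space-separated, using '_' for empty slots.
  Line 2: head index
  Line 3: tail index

write(14): buf=[14 _ _ _ _], head=0, tail=1, size=1
read(): buf=[_ _ _ _ _], head=1, tail=1, size=0
write(4): buf=[_ 4 _ _ _], head=1, tail=2, size=1
write(48): buf=[_ 4 48 _ _], head=1, tail=3, size=2
write(28): buf=[_ 4 48 28 _], head=1, tail=4, size=3
read(): buf=[_ _ 48 28 _], head=2, tail=4, size=2
read(): buf=[_ _ _ 28 _], head=3, tail=4, size=1
write(48): buf=[_ _ _ 28 48], head=3, tail=0, size=2
read(): buf=[_ _ _ _ 48], head=4, tail=0, size=1
write(72): buf=[72 _ _ _ 48], head=4, tail=1, size=2
read(): buf=[72 _ _ _ _], head=0, tail=1, size=1
write(8): buf=[72 8 _ _ _], head=0, tail=2, size=2
write(85): buf=[72 8 85 _ _], head=0, tail=3, size=3

Answer: 72 8 85 _ _
0
3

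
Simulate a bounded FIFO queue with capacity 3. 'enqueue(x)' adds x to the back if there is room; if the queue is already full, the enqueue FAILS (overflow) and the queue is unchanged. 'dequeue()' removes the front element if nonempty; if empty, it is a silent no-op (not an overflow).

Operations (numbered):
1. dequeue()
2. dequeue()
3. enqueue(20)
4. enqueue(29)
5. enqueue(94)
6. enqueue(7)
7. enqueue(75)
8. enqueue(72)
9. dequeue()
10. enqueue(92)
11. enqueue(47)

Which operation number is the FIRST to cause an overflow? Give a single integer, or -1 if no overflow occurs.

1. dequeue(): empty, no-op, size=0
2. dequeue(): empty, no-op, size=0
3. enqueue(20): size=1
4. enqueue(29): size=2
5. enqueue(94): size=3
6. enqueue(7): size=3=cap → OVERFLOW (fail)
7. enqueue(75): size=3=cap → OVERFLOW (fail)
8. enqueue(72): size=3=cap → OVERFLOW (fail)
9. dequeue(): size=2
10. enqueue(92): size=3
11. enqueue(47): size=3=cap → OVERFLOW (fail)

Answer: 6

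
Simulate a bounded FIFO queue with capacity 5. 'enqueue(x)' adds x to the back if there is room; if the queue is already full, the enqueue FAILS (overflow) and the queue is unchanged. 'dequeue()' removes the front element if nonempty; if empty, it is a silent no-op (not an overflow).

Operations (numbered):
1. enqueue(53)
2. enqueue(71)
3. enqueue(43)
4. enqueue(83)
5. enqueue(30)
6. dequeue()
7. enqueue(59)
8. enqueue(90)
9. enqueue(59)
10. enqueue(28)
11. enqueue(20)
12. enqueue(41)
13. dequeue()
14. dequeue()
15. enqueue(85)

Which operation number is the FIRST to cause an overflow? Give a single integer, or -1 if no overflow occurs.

Answer: 8

Derivation:
1. enqueue(53): size=1
2. enqueue(71): size=2
3. enqueue(43): size=3
4. enqueue(83): size=4
5. enqueue(30): size=5
6. dequeue(): size=4
7. enqueue(59): size=5
8. enqueue(90): size=5=cap → OVERFLOW (fail)
9. enqueue(59): size=5=cap → OVERFLOW (fail)
10. enqueue(28): size=5=cap → OVERFLOW (fail)
11. enqueue(20): size=5=cap → OVERFLOW (fail)
12. enqueue(41): size=5=cap → OVERFLOW (fail)
13. dequeue(): size=4
14. dequeue(): size=3
15. enqueue(85): size=4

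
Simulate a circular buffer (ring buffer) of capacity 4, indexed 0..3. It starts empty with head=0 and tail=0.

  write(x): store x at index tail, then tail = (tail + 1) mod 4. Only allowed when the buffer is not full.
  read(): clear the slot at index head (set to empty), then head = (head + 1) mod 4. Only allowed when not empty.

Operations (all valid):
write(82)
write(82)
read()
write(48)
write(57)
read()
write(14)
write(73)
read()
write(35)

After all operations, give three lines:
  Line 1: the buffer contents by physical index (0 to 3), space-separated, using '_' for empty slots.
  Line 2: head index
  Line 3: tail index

write(82): buf=[82 _ _ _], head=0, tail=1, size=1
write(82): buf=[82 82 _ _], head=0, tail=2, size=2
read(): buf=[_ 82 _ _], head=1, tail=2, size=1
write(48): buf=[_ 82 48 _], head=1, tail=3, size=2
write(57): buf=[_ 82 48 57], head=1, tail=0, size=3
read(): buf=[_ _ 48 57], head=2, tail=0, size=2
write(14): buf=[14 _ 48 57], head=2, tail=1, size=3
write(73): buf=[14 73 48 57], head=2, tail=2, size=4
read(): buf=[14 73 _ 57], head=3, tail=2, size=3
write(35): buf=[14 73 35 57], head=3, tail=3, size=4

Answer: 14 73 35 57
3
3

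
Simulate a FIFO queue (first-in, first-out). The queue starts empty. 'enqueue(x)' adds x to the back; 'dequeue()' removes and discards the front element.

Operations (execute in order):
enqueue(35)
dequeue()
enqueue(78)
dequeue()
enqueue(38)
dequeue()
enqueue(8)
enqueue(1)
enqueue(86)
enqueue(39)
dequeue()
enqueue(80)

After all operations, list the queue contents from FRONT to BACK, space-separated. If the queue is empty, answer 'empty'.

enqueue(35): [35]
dequeue(): []
enqueue(78): [78]
dequeue(): []
enqueue(38): [38]
dequeue(): []
enqueue(8): [8]
enqueue(1): [8, 1]
enqueue(86): [8, 1, 86]
enqueue(39): [8, 1, 86, 39]
dequeue(): [1, 86, 39]
enqueue(80): [1, 86, 39, 80]

Answer: 1 86 39 80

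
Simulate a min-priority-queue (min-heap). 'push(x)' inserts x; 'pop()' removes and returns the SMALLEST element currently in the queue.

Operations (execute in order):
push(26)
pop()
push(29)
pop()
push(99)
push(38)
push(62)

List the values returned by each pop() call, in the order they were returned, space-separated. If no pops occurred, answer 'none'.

push(26): heap contents = [26]
pop() → 26: heap contents = []
push(29): heap contents = [29]
pop() → 29: heap contents = []
push(99): heap contents = [99]
push(38): heap contents = [38, 99]
push(62): heap contents = [38, 62, 99]

Answer: 26 29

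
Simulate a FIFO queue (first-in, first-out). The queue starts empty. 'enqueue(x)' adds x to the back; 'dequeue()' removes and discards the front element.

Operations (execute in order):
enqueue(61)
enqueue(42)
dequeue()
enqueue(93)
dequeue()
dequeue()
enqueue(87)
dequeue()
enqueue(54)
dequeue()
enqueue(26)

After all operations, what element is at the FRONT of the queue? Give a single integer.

enqueue(61): queue = [61]
enqueue(42): queue = [61, 42]
dequeue(): queue = [42]
enqueue(93): queue = [42, 93]
dequeue(): queue = [93]
dequeue(): queue = []
enqueue(87): queue = [87]
dequeue(): queue = []
enqueue(54): queue = [54]
dequeue(): queue = []
enqueue(26): queue = [26]

Answer: 26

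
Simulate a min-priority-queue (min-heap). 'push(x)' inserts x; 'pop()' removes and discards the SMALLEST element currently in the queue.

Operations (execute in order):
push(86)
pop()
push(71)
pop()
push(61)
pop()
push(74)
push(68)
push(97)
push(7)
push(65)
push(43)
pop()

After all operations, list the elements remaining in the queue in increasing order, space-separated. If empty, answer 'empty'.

Answer: 43 65 68 74 97

Derivation:
push(86): heap contents = [86]
pop() → 86: heap contents = []
push(71): heap contents = [71]
pop() → 71: heap contents = []
push(61): heap contents = [61]
pop() → 61: heap contents = []
push(74): heap contents = [74]
push(68): heap contents = [68, 74]
push(97): heap contents = [68, 74, 97]
push(7): heap contents = [7, 68, 74, 97]
push(65): heap contents = [7, 65, 68, 74, 97]
push(43): heap contents = [7, 43, 65, 68, 74, 97]
pop() → 7: heap contents = [43, 65, 68, 74, 97]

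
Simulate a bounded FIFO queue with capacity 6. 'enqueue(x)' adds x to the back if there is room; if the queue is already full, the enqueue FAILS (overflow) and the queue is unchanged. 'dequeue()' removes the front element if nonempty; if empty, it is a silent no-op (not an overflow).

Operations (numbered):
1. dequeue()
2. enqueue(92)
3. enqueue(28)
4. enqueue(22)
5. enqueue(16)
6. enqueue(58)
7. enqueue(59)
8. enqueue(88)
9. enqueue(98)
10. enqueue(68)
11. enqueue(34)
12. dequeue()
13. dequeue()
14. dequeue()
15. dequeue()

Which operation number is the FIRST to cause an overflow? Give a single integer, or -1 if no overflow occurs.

Answer: 8

Derivation:
1. dequeue(): empty, no-op, size=0
2. enqueue(92): size=1
3. enqueue(28): size=2
4. enqueue(22): size=3
5. enqueue(16): size=4
6. enqueue(58): size=5
7. enqueue(59): size=6
8. enqueue(88): size=6=cap → OVERFLOW (fail)
9. enqueue(98): size=6=cap → OVERFLOW (fail)
10. enqueue(68): size=6=cap → OVERFLOW (fail)
11. enqueue(34): size=6=cap → OVERFLOW (fail)
12. dequeue(): size=5
13. dequeue(): size=4
14. dequeue(): size=3
15. dequeue(): size=2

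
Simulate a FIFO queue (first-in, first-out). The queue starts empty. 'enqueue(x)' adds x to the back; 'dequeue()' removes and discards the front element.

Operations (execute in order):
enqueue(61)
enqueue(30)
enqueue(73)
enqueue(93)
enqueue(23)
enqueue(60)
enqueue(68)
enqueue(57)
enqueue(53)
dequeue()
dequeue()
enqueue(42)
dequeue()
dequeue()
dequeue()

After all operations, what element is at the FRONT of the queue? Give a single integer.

Answer: 60

Derivation:
enqueue(61): queue = [61]
enqueue(30): queue = [61, 30]
enqueue(73): queue = [61, 30, 73]
enqueue(93): queue = [61, 30, 73, 93]
enqueue(23): queue = [61, 30, 73, 93, 23]
enqueue(60): queue = [61, 30, 73, 93, 23, 60]
enqueue(68): queue = [61, 30, 73, 93, 23, 60, 68]
enqueue(57): queue = [61, 30, 73, 93, 23, 60, 68, 57]
enqueue(53): queue = [61, 30, 73, 93, 23, 60, 68, 57, 53]
dequeue(): queue = [30, 73, 93, 23, 60, 68, 57, 53]
dequeue(): queue = [73, 93, 23, 60, 68, 57, 53]
enqueue(42): queue = [73, 93, 23, 60, 68, 57, 53, 42]
dequeue(): queue = [93, 23, 60, 68, 57, 53, 42]
dequeue(): queue = [23, 60, 68, 57, 53, 42]
dequeue(): queue = [60, 68, 57, 53, 42]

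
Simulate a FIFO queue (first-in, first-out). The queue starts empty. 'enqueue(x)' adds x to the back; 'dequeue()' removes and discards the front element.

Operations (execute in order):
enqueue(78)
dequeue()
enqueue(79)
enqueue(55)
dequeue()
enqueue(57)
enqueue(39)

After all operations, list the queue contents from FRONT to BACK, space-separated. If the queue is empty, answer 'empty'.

Answer: 55 57 39

Derivation:
enqueue(78): [78]
dequeue(): []
enqueue(79): [79]
enqueue(55): [79, 55]
dequeue(): [55]
enqueue(57): [55, 57]
enqueue(39): [55, 57, 39]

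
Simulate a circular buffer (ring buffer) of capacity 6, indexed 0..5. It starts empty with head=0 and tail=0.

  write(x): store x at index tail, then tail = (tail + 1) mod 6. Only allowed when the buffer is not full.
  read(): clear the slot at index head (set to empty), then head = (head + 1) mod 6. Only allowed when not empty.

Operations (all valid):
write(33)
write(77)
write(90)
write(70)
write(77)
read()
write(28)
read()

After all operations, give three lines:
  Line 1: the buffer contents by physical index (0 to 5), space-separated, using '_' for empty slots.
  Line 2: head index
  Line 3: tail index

Answer: _ _ 90 70 77 28
2
0

Derivation:
write(33): buf=[33 _ _ _ _ _], head=0, tail=1, size=1
write(77): buf=[33 77 _ _ _ _], head=0, tail=2, size=2
write(90): buf=[33 77 90 _ _ _], head=0, tail=3, size=3
write(70): buf=[33 77 90 70 _ _], head=0, tail=4, size=4
write(77): buf=[33 77 90 70 77 _], head=0, tail=5, size=5
read(): buf=[_ 77 90 70 77 _], head=1, tail=5, size=4
write(28): buf=[_ 77 90 70 77 28], head=1, tail=0, size=5
read(): buf=[_ _ 90 70 77 28], head=2, tail=0, size=4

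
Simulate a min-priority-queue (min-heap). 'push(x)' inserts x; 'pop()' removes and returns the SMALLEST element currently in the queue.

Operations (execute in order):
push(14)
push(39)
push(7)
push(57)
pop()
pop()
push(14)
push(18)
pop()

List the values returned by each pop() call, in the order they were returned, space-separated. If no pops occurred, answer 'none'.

push(14): heap contents = [14]
push(39): heap contents = [14, 39]
push(7): heap contents = [7, 14, 39]
push(57): heap contents = [7, 14, 39, 57]
pop() → 7: heap contents = [14, 39, 57]
pop() → 14: heap contents = [39, 57]
push(14): heap contents = [14, 39, 57]
push(18): heap contents = [14, 18, 39, 57]
pop() → 14: heap contents = [18, 39, 57]

Answer: 7 14 14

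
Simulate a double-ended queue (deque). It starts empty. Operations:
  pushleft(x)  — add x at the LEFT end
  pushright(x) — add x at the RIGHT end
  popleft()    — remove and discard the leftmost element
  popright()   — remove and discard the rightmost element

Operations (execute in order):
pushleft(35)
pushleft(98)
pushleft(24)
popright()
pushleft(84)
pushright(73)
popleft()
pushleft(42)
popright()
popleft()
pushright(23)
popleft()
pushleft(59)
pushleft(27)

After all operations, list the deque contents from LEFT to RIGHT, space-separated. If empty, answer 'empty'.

Answer: 27 59 98 23

Derivation:
pushleft(35): [35]
pushleft(98): [98, 35]
pushleft(24): [24, 98, 35]
popright(): [24, 98]
pushleft(84): [84, 24, 98]
pushright(73): [84, 24, 98, 73]
popleft(): [24, 98, 73]
pushleft(42): [42, 24, 98, 73]
popright(): [42, 24, 98]
popleft(): [24, 98]
pushright(23): [24, 98, 23]
popleft(): [98, 23]
pushleft(59): [59, 98, 23]
pushleft(27): [27, 59, 98, 23]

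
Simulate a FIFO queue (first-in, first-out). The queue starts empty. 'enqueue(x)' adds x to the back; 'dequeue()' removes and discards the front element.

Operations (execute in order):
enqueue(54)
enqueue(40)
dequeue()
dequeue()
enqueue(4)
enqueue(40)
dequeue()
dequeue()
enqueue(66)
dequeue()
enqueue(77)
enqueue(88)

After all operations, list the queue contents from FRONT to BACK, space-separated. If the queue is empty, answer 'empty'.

Answer: 77 88

Derivation:
enqueue(54): [54]
enqueue(40): [54, 40]
dequeue(): [40]
dequeue(): []
enqueue(4): [4]
enqueue(40): [4, 40]
dequeue(): [40]
dequeue(): []
enqueue(66): [66]
dequeue(): []
enqueue(77): [77]
enqueue(88): [77, 88]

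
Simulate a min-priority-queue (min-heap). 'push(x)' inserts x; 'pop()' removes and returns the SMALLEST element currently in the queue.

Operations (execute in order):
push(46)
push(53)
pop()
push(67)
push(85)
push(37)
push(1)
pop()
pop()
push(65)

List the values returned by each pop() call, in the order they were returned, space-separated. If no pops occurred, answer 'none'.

Answer: 46 1 37

Derivation:
push(46): heap contents = [46]
push(53): heap contents = [46, 53]
pop() → 46: heap contents = [53]
push(67): heap contents = [53, 67]
push(85): heap contents = [53, 67, 85]
push(37): heap contents = [37, 53, 67, 85]
push(1): heap contents = [1, 37, 53, 67, 85]
pop() → 1: heap contents = [37, 53, 67, 85]
pop() → 37: heap contents = [53, 67, 85]
push(65): heap contents = [53, 65, 67, 85]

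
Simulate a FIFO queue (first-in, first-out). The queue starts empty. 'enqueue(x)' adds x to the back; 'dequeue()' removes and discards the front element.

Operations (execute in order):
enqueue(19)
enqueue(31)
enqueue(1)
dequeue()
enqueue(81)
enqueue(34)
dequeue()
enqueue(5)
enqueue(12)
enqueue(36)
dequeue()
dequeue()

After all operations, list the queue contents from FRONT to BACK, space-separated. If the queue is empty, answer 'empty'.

enqueue(19): [19]
enqueue(31): [19, 31]
enqueue(1): [19, 31, 1]
dequeue(): [31, 1]
enqueue(81): [31, 1, 81]
enqueue(34): [31, 1, 81, 34]
dequeue(): [1, 81, 34]
enqueue(5): [1, 81, 34, 5]
enqueue(12): [1, 81, 34, 5, 12]
enqueue(36): [1, 81, 34, 5, 12, 36]
dequeue(): [81, 34, 5, 12, 36]
dequeue(): [34, 5, 12, 36]

Answer: 34 5 12 36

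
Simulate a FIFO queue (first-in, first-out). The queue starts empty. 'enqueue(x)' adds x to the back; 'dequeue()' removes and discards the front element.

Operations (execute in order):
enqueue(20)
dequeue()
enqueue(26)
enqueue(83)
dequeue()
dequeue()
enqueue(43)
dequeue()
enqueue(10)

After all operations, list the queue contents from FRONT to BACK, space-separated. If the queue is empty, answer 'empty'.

enqueue(20): [20]
dequeue(): []
enqueue(26): [26]
enqueue(83): [26, 83]
dequeue(): [83]
dequeue(): []
enqueue(43): [43]
dequeue(): []
enqueue(10): [10]

Answer: 10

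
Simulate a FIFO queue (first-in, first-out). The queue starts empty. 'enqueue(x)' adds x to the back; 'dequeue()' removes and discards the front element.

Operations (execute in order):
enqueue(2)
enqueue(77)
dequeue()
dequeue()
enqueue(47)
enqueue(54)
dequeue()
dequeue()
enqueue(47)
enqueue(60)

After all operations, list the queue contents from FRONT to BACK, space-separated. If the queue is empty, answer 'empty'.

enqueue(2): [2]
enqueue(77): [2, 77]
dequeue(): [77]
dequeue(): []
enqueue(47): [47]
enqueue(54): [47, 54]
dequeue(): [54]
dequeue(): []
enqueue(47): [47]
enqueue(60): [47, 60]

Answer: 47 60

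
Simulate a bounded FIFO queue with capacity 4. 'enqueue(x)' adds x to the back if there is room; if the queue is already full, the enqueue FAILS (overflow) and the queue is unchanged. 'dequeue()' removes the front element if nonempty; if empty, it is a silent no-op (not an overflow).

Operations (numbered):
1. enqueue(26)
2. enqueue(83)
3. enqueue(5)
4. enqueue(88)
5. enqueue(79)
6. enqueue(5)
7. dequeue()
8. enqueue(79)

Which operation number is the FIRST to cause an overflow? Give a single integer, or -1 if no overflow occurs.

1. enqueue(26): size=1
2. enqueue(83): size=2
3. enqueue(5): size=3
4. enqueue(88): size=4
5. enqueue(79): size=4=cap → OVERFLOW (fail)
6. enqueue(5): size=4=cap → OVERFLOW (fail)
7. dequeue(): size=3
8. enqueue(79): size=4

Answer: 5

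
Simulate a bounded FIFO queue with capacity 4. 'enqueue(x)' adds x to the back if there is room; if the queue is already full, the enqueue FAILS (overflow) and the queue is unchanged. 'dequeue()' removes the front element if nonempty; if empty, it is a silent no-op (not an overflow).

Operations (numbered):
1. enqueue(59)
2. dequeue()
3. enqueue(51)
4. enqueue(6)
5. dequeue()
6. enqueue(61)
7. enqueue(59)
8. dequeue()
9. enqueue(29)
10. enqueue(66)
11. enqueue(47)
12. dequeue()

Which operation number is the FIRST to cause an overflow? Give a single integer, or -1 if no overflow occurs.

1. enqueue(59): size=1
2. dequeue(): size=0
3. enqueue(51): size=1
4. enqueue(6): size=2
5. dequeue(): size=1
6. enqueue(61): size=2
7. enqueue(59): size=3
8. dequeue(): size=2
9. enqueue(29): size=3
10. enqueue(66): size=4
11. enqueue(47): size=4=cap → OVERFLOW (fail)
12. dequeue(): size=3

Answer: 11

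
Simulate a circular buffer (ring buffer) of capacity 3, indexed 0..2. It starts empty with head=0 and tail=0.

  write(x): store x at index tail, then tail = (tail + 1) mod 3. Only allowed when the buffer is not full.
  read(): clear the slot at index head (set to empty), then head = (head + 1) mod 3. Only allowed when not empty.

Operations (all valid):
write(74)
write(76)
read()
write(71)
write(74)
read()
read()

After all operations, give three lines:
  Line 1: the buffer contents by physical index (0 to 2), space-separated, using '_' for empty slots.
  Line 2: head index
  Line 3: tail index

Answer: 74 _ _
0
1

Derivation:
write(74): buf=[74 _ _], head=0, tail=1, size=1
write(76): buf=[74 76 _], head=0, tail=2, size=2
read(): buf=[_ 76 _], head=1, tail=2, size=1
write(71): buf=[_ 76 71], head=1, tail=0, size=2
write(74): buf=[74 76 71], head=1, tail=1, size=3
read(): buf=[74 _ 71], head=2, tail=1, size=2
read(): buf=[74 _ _], head=0, tail=1, size=1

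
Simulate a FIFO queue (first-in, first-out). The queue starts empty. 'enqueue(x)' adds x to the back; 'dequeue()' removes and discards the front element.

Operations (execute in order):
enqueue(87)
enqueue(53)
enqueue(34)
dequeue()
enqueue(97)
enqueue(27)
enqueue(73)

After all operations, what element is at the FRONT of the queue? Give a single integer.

Answer: 53

Derivation:
enqueue(87): queue = [87]
enqueue(53): queue = [87, 53]
enqueue(34): queue = [87, 53, 34]
dequeue(): queue = [53, 34]
enqueue(97): queue = [53, 34, 97]
enqueue(27): queue = [53, 34, 97, 27]
enqueue(73): queue = [53, 34, 97, 27, 73]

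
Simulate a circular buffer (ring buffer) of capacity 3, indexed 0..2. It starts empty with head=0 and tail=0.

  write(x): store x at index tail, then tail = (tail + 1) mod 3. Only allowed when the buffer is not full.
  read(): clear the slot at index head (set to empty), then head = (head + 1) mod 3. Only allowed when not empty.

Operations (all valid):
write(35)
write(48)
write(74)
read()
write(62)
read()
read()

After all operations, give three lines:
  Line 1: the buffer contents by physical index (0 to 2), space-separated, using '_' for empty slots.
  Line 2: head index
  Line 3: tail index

Answer: 62 _ _
0
1

Derivation:
write(35): buf=[35 _ _], head=0, tail=1, size=1
write(48): buf=[35 48 _], head=0, tail=2, size=2
write(74): buf=[35 48 74], head=0, tail=0, size=3
read(): buf=[_ 48 74], head=1, tail=0, size=2
write(62): buf=[62 48 74], head=1, tail=1, size=3
read(): buf=[62 _ 74], head=2, tail=1, size=2
read(): buf=[62 _ _], head=0, tail=1, size=1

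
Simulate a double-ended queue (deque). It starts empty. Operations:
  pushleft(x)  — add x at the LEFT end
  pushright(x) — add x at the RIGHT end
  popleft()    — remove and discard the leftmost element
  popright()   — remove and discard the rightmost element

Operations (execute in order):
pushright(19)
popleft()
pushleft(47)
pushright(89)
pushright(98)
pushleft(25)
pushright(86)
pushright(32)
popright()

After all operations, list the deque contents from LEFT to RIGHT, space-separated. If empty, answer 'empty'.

pushright(19): [19]
popleft(): []
pushleft(47): [47]
pushright(89): [47, 89]
pushright(98): [47, 89, 98]
pushleft(25): [25, 47, 89, 98]
pushright(86): [25, 47, 89, 98, 86]
pushright(32): [25, 47, 89, 98, 86, 32]
popright(): [25, 47, 89, 98, 86]

Answer: 25 47 89 98 86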